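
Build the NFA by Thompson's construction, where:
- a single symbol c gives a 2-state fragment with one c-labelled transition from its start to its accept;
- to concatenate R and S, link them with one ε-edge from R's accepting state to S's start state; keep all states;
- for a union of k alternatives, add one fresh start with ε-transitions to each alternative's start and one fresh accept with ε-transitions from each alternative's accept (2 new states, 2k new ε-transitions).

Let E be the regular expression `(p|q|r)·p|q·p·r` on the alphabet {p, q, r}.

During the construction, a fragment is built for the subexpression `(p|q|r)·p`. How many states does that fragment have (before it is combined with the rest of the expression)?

10

Fragment for `(p|q|r)·p`:
Each of the 4 symbol leaves contributes a 2-state fragment.
  p|q|r = 8 states
  (p|q|r)·p = 10 states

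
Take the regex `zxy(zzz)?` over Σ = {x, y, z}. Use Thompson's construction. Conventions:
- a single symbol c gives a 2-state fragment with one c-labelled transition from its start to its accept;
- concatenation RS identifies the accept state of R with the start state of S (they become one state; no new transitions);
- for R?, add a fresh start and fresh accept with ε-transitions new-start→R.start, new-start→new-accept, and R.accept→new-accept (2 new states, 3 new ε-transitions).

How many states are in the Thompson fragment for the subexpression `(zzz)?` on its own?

Fragment for `(zzz)?`:
Each of the 3 symbol leaves contributes a 2-state fragment.
  zzz : 4 states
  (zzz)? : 6 states

6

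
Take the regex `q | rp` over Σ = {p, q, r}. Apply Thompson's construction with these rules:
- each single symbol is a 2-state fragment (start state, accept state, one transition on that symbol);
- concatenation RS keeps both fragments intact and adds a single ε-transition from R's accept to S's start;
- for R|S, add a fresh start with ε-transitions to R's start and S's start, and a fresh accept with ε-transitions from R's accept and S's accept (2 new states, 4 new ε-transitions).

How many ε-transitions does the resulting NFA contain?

Bottom-up over the parse tree:
Each of the 3 symbol leaves contributes 0 ε-transitions.
  rp = 1 ε-transition
  q | rp = 5 ε-transitions

5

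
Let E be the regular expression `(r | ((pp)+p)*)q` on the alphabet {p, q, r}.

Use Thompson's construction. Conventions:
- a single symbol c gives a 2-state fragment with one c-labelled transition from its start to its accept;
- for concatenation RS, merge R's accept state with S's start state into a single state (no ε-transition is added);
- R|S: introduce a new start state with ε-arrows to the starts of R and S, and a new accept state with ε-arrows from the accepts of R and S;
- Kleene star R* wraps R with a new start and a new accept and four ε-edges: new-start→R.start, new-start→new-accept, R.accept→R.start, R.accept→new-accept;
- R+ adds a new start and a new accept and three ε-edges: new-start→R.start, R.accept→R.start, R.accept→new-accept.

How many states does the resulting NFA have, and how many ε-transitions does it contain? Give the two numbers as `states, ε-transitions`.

13, 11

Per subexpression:
Each of the 5 symbol leaves contributes 2 states and 0 ε-transitions.
  pp — 3 states, 0 ε-transitions
  (pp)+ — 5 states, 3 ε-transitions
  (pp)+p — 6 states, 3 ε-transitions
  ((pp)+p)* — 8 states, 7 ε-transitions
  r | ((pp)+p)* — 12 states, 11 ε-transitions
  (r | ((pp)+p)*)q — 13 states, 11 ε-transitions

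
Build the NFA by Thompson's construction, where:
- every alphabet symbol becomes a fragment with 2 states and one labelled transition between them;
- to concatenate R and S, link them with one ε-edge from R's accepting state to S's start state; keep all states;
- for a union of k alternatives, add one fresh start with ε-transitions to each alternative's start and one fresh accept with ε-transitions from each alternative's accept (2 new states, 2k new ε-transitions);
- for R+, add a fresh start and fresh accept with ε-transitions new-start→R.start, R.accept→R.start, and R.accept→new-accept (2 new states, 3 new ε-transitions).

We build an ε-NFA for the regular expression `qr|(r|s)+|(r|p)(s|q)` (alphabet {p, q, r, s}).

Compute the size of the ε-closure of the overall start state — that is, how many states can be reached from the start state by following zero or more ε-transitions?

9

Work bottom-up. For each fragment F, track |ε-closure(F.start)| and whether F's accept lies in that closure (i.e. whether F accepts ε). A single-symbol fragment has closure size 1 and does not accept ε.
  qr → C equals the left operand's closure size = 1 (its accept is not ε-reachable, so the closure stops there)
  r|s → C = 1 + 1 + 1 = 3 (the new accept is not ε-reachable since no branch accepts ε)
  (r|s)+ → new start ε-reaches only the body's start; the new accept needs a symbol first: C = 1 + 3 = 4
  r|p → new start ε-reaches every alternative's start; none of them accept ε, so the new accept is not reached: C = 1 + 1 + 1 = 3
  s|q → C = 1 + 1 + 1 = 3 (the new accept is not ε-reachable since no branch accepts ε)
  (r|p)(s|q) → C equals the left operand's closure size = 3 (its accept is not ε-reachable, so the closure stops there)
  qr|(r|s)+|(r|p)(s|q) → new start ε-reaches every alternative's start; none of them accept ε, so the new accept is not reached: C = 1 + 1 + 4 + 3 = 9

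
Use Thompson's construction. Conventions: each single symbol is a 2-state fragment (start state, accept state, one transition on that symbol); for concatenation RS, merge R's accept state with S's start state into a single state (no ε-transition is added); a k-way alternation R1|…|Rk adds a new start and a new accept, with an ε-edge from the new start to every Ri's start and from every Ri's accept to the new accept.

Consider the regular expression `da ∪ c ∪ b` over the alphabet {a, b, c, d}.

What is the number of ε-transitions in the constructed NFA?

Building bottom-up:
Each of the 4 symbol leaves contributes 0 ε-transitions.
  da : 0 ε-transitions
  da ∪ c ∪ b : 6 ε-transitions

6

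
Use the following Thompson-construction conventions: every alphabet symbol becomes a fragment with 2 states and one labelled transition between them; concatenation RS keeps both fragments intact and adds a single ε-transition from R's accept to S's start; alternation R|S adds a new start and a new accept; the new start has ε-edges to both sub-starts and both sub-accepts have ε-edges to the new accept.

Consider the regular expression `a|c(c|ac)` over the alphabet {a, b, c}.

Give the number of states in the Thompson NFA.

By structural recursion:
Each of the 5 symbol leaves contributes a 2-state fragment.
  ac — 4 states
  c|ac — 8 states
  c(c|ac) — 10 states
  a|c(c|ac) — 14 states

14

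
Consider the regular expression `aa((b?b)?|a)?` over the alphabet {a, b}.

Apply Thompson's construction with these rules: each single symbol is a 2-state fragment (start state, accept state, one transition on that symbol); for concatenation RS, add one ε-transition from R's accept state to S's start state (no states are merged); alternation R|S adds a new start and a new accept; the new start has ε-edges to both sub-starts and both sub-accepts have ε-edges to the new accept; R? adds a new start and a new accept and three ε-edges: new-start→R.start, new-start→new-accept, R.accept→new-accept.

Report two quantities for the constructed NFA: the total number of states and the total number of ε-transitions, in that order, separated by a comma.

18, 16

Recursing over subexpressions:
Each of the 5 symbol leaves contributes 2 states and 0 ε-transitions.
  b? : 4 states, 3 ε-transitions
  b?b : 6 states, 4 ε-transitions
  (b?b)? : 8 states, 7 ε-transitions
  (b?b)?|a : 12 states, 11 ε-transitions
  ((b?b)?|a)? : 14 states, 14 ε-transitions
  aa((b?b)?|a)? : 18 states, 16 ε-transitions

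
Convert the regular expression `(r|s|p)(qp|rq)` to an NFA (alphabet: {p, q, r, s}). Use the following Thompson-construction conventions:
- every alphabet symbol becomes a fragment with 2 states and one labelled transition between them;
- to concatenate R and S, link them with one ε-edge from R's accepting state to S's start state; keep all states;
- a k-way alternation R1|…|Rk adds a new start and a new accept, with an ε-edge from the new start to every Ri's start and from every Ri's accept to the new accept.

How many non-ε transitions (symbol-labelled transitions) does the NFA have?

7

Per subexpression:
Each of the 7 symbol leaves contributes exactly 1 symbol transition.
  r|s|p → 3 symbol transitions
  qp → 2 symbol transitions
  rq → 2 symbol transitions
  qp|rq → 4 symbol transitions
  (r|s|p)(qp|rq) → 7 symbol transitions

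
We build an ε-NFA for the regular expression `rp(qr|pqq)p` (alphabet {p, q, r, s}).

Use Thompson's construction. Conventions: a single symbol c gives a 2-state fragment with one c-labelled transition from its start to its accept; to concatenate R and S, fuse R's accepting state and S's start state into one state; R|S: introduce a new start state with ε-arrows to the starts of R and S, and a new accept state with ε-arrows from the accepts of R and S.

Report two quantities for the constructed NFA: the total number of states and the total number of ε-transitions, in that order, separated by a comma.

12, 4

Bottom-up over the parse tree:
Each of the 8 symbol leaves contributes 2 states and 0 ε-transitions.
  qr : 3 states, 0 ε-transitions
  pqq : 4 states, 0 ε-transitions
  qr|pqq : 9 states, 4 ε-transitions
  rp(qr|pqq)p : 12 states, 4 ε-transitions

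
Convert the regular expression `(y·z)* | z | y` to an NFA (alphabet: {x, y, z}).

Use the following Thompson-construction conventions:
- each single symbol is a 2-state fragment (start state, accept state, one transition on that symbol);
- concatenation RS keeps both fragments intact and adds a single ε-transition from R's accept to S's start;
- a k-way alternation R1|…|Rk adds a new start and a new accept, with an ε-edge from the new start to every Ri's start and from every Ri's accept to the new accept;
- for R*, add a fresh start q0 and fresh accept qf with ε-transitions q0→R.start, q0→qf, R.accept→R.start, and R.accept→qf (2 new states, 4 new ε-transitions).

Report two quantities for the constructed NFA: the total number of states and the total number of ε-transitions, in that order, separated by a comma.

12, 11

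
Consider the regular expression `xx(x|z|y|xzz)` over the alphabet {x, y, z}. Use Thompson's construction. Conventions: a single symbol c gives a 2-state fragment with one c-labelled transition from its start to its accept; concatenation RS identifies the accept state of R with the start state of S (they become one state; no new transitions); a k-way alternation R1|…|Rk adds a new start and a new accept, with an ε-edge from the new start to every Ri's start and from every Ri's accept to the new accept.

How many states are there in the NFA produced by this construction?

Per subexpression:
Each of the 8 symbol leaves contributes a 2-state fragment.
  xzz → 4 states
  x|z|y|xzz → 12 states
  xx(x|z|y|xzz) → 14 states

14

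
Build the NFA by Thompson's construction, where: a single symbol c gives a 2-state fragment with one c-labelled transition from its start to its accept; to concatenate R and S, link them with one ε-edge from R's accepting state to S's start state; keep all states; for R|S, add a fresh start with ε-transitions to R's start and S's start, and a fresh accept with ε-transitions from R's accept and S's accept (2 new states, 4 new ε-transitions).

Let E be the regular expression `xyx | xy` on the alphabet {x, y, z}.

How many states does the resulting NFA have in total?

Bottom-up over the parse tree:
Each of the 5 symbol leaves contributes a 2-state fragment.
  xyx → 6 states
  xy → 4 states
  xyx | xy → 12 states

12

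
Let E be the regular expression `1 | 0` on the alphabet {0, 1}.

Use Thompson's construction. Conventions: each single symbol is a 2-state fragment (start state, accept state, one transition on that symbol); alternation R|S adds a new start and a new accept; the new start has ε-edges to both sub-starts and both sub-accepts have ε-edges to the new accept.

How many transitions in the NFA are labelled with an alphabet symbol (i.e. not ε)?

2

Bottom-up over the parse tree:
Each of the 2 symbol leaves contributes exactly 1 symbol transition.
  1 | 0 = 2 symbol transitions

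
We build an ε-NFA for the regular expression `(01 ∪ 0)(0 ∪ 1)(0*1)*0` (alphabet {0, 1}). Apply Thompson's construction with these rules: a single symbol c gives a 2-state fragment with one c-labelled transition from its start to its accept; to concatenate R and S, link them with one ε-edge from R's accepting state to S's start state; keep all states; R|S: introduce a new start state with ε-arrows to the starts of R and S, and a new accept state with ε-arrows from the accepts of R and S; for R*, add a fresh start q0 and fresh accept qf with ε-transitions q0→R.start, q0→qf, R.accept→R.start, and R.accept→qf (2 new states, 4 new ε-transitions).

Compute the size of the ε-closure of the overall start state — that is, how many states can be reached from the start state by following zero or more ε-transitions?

Compute the ε-closure size of each fragment's start state recursively; a symbol fragment's start has no outgoing ε-edge, so its closure is just itself (size 1).
  01 — same as the first factor's closure: |ε-closure| = 1
  01 ∪ 0 — |ε-closure| = 1 + 1 + 1 = 3 (the new accept is not ε-reachable since no branch accepts ε)
  0 ∪ 1 — new start ε-reaches every alternative's start; none of them accept ε, so the new accept is not reached: |ε-closure| = 1 + 1 + 1 = 3
  0* — |ε-closure| = 1 (new start) + 1 (body) + 1 (new accept) = 3
  0*1 — |ε-closure| = 3 + 1 = 4 (closure spills across the concat boundary because the left factor accepts ε)
  (0*1)* — the star's fresh start ε-reaches both the body's start and the fresh accept: |ε-closure| = 2 + 4 = 6
  (01 ∪ 0)(0 ∪ 1)(0*1)*0 — same as the first factor's closure: |ε-closure| = 3

3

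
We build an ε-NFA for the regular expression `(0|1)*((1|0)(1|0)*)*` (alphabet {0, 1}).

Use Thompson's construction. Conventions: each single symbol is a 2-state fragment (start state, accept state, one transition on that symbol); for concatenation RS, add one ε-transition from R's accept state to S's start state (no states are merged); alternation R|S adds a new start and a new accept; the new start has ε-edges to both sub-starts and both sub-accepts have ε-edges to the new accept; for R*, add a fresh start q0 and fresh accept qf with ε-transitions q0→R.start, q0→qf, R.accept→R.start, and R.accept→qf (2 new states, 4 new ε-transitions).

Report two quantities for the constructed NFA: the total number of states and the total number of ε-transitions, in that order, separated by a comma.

Building bottom-up:
Each of the 6 symbol leaves contributes 2 states and 0 ε-transitions.
  0|1 — 6 states, 4 ε-transitions
  (0|1)* — 8 states, 8 ε-transitions
  1|0 — 6 states, 4 ε-transitions
  1|0 — 6 states, 4 ε-transitions
  (1|0)* — 8 states, 8 ε-transitions
  (1|0)(1|0)* — 14 states, 13 ε-transitions
  ((1|0)(1|0)*)* — 16 states, 17 ε-transitions
  (0|1)*((1|0)(1|0)*)* — 24 states, 26 ε-transitions

24, 26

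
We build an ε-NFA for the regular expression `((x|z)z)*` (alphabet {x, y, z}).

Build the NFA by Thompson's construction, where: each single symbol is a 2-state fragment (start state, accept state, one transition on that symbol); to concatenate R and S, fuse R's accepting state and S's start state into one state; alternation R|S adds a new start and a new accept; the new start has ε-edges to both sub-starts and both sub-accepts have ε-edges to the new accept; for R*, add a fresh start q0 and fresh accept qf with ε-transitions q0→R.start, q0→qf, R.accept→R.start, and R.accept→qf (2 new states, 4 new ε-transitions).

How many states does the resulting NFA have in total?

9

By structural recursion:
Each of the 3 symbol leaves contributes a 2-state fragment.
  x|z : 6 states
  (x|z)z : 7 states
  ((x|z)z)* : 9 states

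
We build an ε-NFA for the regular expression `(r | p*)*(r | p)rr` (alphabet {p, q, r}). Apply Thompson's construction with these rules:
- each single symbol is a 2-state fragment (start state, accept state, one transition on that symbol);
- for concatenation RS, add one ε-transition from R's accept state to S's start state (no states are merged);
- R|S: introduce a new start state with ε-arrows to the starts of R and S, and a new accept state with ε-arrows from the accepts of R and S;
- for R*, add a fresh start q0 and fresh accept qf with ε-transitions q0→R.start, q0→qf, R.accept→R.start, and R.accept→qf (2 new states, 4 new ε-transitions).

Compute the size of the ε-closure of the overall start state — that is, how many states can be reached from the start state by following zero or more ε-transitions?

Compute the ε-closure size of each fragment's start state recursively; a symbol fragment's start has no outgoing ε-edge, so its closure is just itself (size 1).
  p* : the star's fresh start ε-reaches both the body's start and the fresh accept: |ε-closure| = 2 + 1 = 3
  r | p* : new start ε-reaches every alternative's start; at least one alternative accepts ε, so the union's new accept is reached too: |ε-closure| = 1 + 1 + 3 + 1 = 6
  (r | p*)* : new start has ε-edges to the inner start and to the new accept, so |ε-closure| = 2 + 6 = 8
  r | p : |ε-closure| = 1 + 1 + 1 = 3 (the new accept is not ε-reachable since no branch accepts ε)
  (r | p*)*(r | p)rr : the left operand accepts ε, so the closure extends into the next operand (via the concat ε-link); |ε-closure| = 8 + 3 = 11

11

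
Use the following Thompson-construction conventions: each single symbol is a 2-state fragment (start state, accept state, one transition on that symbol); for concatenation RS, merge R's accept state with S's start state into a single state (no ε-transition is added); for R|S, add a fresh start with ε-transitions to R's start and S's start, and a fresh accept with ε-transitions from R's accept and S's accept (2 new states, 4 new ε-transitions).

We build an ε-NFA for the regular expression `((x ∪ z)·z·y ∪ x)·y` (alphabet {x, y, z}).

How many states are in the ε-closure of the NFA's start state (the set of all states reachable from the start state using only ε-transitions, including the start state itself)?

5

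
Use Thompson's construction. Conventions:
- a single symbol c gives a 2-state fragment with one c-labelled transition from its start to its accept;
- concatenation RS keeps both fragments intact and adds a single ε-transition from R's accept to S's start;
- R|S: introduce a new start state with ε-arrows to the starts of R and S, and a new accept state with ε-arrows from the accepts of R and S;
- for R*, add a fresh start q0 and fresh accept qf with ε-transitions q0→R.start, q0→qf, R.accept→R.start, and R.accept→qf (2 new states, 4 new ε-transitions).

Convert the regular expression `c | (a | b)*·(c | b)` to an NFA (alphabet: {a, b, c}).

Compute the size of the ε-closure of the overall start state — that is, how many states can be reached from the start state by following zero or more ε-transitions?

Let C(F) = |ε-closure(F.start)| within fragment F, and note whether F accepts ε. Symbol fragments have C = 1 and do not accept ε. Then:
  a | b → new start ε-reaches every alternative's start; none of them accept ε, so the new accept is not reached: |closure| = 1 + 1 + 1 = 3
  (a | b)* → |closure| = 1 (new start) + 3 (body) + 1 (new accept) = 5
  c | b → new start ε-reaches every alternative's start; none of them accept ε, so the new accept is not reached: |closure| = 1 + 1 + 1 = 3
  (a | b)*·(c | b) → |closure| = 5 + 3 = 8 (closure spills across the concat boundary because the left factor accepts ε)
  c | (a | b)*·(c | b) → new start ε-reaches every alternative's start; none of them accept ε, so the new accept is not reached: |closure| = 1 + 1 + 8 = 10

10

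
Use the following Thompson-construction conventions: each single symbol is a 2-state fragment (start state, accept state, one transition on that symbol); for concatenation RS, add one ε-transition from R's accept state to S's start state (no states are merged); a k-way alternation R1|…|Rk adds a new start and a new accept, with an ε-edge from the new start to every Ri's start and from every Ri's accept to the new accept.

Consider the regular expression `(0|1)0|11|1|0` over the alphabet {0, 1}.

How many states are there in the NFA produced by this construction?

18

Bottom-up over the parse tree:
Each of the 7 symbol leaves contributes a 2-state fragment.
  0|1 → 6 states
  (0|1)0 → 8 states
  11 → 4 states
  (0|1)0|11|1|0 → 18 states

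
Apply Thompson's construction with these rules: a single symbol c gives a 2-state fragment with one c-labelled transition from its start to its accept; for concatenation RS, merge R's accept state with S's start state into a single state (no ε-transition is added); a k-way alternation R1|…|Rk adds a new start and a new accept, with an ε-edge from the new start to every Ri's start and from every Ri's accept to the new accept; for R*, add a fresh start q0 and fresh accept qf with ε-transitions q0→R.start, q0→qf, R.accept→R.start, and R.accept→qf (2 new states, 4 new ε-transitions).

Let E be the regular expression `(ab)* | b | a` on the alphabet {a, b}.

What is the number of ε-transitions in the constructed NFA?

Bottom-up over the parse tree:
Each of the 4 symbol leaves contributes 0 ε-transitions.
  ab : 0 ε-transitions
  (ab)* : 4 ε-transitions
  (ab)* | b | a : 10 ε-transitions

10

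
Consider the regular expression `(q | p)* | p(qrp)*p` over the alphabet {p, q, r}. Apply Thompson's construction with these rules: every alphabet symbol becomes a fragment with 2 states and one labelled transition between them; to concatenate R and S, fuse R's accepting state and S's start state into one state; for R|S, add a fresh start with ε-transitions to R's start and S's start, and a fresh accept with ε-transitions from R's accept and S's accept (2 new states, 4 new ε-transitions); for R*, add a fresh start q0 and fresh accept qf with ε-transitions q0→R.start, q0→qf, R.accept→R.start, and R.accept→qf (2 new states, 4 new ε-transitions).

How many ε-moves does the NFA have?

16

Recursing over subexpressions:
Each of the 7 symbol leaves contributes 0 ε-transitions.
  q | p = 4 ε-transitions
  (q | p)* = 8 ε-transitions
  qrp = 0 ε-transitions
  (qrp)* = 4 ε-transitions
  p(qrp)*p = 4 ε-transitions
  (q | p)* | p(qrp)*p = 16 ε-transitions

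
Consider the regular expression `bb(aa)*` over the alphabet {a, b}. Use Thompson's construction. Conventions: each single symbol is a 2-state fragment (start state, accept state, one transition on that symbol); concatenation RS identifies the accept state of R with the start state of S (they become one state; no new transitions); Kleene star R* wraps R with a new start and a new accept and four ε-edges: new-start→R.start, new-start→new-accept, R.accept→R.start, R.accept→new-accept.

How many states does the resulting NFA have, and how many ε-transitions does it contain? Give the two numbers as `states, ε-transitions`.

7, 4

Recursing over subexpressions:
Each of the 4 symbol leaves contributes 2 states and 0 ε-transitions.
  aa = 3 states, 0 ε-transitions
  (aa)* = 5 states, 4 ε-transitions
  bb(aa)* = 7 states, 4 ε-transitions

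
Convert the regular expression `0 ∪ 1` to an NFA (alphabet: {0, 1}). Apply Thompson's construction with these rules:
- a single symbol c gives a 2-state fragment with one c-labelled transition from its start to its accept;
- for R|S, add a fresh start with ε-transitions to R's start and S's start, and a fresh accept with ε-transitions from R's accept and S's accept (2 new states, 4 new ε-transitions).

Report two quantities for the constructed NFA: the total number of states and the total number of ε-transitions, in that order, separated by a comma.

6, 4

Per subexpression:
Each of the 2 symbol leaves contributes 2 states and 0 ε-transitions.
  0 ∪ 1 = 6 states, 4 ε-transitions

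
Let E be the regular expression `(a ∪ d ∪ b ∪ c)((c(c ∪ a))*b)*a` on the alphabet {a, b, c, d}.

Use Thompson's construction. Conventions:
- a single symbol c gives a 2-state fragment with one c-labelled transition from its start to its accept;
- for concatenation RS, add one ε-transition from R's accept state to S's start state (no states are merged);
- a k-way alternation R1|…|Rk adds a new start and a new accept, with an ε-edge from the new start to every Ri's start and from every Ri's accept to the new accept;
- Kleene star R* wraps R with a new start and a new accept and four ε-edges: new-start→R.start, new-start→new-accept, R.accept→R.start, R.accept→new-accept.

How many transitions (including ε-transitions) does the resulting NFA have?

33

Recursing over subexpressions:
Each of the 9 symbol leaves contributes 1 transition (1 symbol, 0 ε).
  a ∪ d ∪ b ∪ c — 12 transitions (4 symbol, 8 ε)
  c ∪ a — 6 transitions (2 symbol, 4 ε)
  c(c ∪ a) — 8 transitions (3 symbol, 5 ε)
  (c(c ∪ a))* — 12 transitions (3 symbol, 9 ε)
  (c(c ∪ a))*b — 14 transitions (4 symbol, 10 ε)
  ((c(c ∪ a))*b)* — 18 transitions (4 symbol, 14 ε)
  (a ∪ d ∪ b ∪ c)((c(c ∪ a))*b)*a — 33 transitions (9 symbol, 24 ε)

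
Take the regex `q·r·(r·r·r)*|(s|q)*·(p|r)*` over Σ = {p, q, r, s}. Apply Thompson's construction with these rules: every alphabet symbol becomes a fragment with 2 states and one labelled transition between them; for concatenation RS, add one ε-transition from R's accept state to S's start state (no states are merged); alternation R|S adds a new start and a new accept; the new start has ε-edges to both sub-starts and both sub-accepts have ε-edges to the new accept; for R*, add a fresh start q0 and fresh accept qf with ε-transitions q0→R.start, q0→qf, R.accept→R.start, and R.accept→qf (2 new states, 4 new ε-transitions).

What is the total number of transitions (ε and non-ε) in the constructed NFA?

38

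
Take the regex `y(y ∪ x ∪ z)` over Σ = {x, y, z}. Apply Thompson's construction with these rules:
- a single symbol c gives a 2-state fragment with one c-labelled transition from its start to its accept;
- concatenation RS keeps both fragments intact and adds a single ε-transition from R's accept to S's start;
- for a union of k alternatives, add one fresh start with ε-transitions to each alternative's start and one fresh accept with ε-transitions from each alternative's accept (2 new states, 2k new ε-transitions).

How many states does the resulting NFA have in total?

Per subexpression:
Each of the 4 symbol leaves contributes a 2-state fragment.
  y ∪ x ∪ z — 8 states
  y(y ∪ x ∪ z) — 10 states

10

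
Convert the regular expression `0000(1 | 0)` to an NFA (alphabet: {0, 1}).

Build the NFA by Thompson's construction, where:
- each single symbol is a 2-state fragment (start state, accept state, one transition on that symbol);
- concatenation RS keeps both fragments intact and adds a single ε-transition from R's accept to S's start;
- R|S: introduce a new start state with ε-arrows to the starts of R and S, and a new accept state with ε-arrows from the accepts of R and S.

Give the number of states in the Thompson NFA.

Recursing over subexpressions:
Each of the 6 symbol leaves contributes a 2-state fragment.
  1 | 0 — 6 states
  0000(1 | 0) — 14 states

14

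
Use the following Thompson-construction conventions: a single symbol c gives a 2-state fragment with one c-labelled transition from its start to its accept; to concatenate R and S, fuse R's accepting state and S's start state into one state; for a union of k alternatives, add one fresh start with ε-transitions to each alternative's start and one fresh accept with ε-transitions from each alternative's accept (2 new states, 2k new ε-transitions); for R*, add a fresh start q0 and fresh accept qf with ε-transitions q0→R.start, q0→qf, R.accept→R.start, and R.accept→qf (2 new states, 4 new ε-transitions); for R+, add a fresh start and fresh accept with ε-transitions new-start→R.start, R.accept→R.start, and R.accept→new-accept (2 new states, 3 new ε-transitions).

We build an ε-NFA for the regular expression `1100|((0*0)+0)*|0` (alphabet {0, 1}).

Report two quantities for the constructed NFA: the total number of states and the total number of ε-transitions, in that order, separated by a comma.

Per subexpression:
Each of the 8 symbol leaves contributes 2 states and 0 ε-transitions.
  1100 → 5 states, 0 ε-transitions
  0* → 4 states, 4 ε-transitions
  0*0 → 5 states, 4 ε-transitions
  (0*0)+ → 7 states, 7 ε-transitions
  (0*0)+0 → 8 states, 7 ε-transitions
  ((0*0)+0)* → 10 states, 11 ε-transitions
  1100|((0*0)+0)*|0 → 19 states, 17 ε-transitions

19, 17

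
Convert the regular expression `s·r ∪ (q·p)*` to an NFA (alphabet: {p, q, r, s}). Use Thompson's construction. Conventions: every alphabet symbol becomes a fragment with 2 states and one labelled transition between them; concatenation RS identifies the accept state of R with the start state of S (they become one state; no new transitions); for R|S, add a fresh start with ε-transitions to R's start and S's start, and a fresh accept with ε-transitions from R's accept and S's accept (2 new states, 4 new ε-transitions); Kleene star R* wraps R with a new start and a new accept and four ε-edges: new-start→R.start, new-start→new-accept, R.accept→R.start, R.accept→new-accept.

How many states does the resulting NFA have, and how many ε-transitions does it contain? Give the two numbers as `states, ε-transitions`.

10, 8

Building bottom-up:
Each of the 4 symbol leaves contributes 2 states and 0 ε-transitions.
  s·r : 3 states, 0 ε-transitions
  q·p : 3 states, 0 ε-transitions
  (q·p)* : 5 states, 4 ε-transitions
  s·r ∪ (q·p)* : 10 states, 8 ε-transitions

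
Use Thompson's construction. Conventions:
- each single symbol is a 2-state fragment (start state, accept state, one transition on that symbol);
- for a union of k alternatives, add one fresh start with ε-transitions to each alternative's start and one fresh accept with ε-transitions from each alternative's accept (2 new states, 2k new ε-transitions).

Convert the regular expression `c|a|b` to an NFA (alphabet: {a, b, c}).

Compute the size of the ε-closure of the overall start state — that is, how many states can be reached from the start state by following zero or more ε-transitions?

4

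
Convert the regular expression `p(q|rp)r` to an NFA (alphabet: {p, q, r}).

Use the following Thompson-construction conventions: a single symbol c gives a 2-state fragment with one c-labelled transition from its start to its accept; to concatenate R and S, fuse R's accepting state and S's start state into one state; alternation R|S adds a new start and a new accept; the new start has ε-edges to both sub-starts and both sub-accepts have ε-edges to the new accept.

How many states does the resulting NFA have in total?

9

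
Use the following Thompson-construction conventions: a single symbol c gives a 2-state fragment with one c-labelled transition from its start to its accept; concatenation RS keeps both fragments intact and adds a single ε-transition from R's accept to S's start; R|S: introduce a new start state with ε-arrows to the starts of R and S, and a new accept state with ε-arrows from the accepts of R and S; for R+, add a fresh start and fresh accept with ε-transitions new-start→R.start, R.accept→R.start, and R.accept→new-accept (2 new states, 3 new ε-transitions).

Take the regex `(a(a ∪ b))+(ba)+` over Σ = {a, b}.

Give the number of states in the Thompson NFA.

By structural recursion:
Each of the 5 symbol leaves contributes a 2-state fragment.
  a ∪ b — 6 states
  a(a ∪ b) — 8 states
  (a(a ∪ b))+ — 10 states
  ba — 4 states
  (ba)+ — 6 states
  (a(a ∪ b))+(ba)+ — 16 states

16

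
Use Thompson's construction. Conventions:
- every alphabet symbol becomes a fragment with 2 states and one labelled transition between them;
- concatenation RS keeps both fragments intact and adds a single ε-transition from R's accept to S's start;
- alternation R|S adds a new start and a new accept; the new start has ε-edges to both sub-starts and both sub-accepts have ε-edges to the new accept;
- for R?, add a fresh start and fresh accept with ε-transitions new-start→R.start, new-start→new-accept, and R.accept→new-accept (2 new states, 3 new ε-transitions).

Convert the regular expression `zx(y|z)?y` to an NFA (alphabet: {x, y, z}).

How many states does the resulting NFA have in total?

Recursing over subexpressions:
Each of the 5 symbol leaves contributes a 2-state fragment.
  y|z : 6 states
  (y|z)? : 8 states
  zx(y|z)?y : 14 states

14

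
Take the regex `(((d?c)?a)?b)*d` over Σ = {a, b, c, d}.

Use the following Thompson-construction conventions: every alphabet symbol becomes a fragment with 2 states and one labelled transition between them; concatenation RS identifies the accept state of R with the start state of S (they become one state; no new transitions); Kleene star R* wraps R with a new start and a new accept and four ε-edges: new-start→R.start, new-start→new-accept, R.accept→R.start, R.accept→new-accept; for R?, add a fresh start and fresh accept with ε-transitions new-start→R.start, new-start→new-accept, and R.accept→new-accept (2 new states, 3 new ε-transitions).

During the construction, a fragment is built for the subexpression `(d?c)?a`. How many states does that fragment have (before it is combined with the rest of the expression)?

8

Fragment for `(d?c)?a`:
Each of the 3 symbol leaves contributes a 2-state fragment.
  d? — 4 states
  d?c — 5 states
  (d?c)? — 7 states
  (d?c)?a — 8 states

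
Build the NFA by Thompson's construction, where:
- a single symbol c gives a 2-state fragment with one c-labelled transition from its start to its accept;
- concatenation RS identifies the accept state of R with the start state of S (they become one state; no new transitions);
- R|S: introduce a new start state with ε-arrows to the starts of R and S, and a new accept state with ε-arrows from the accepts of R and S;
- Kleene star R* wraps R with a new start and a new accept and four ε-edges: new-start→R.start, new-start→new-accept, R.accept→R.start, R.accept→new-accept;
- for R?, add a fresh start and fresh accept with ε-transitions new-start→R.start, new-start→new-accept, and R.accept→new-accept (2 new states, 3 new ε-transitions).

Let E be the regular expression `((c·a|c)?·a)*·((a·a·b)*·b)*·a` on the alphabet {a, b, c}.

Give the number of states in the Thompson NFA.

By structural recursion:
Each of the 9 symbol leaves contributes a 2-state fragment.
  c·a : 3 states
  c·a|c : 7 states
  (c·a|c)? : 9 states
  (c·a|c)?·a : 10 states
  ((c·a|c)?·a)* : 12 states
  a·a·b : 4 states
  (a·a·b)* : 6 states
  (a·a·b)*·b : 7 states
  ((a·a·b)*·b)* : 9 states
  ((c·a|c)?·a)*·((a·a·b)*·b)*·a : 21 states

21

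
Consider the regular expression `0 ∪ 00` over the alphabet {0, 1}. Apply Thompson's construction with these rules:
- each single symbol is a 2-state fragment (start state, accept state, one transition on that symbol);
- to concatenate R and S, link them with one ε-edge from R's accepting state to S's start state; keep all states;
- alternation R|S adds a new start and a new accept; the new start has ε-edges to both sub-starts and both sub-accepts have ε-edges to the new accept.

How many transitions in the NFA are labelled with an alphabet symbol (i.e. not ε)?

Bottom-up over the parse tree:
Each of the 3 symbol leaves contributes exactly 1 symbol transition.
  00 → 2 symbol transitions
  0 ∪ 00 → 3 symbol transitions

3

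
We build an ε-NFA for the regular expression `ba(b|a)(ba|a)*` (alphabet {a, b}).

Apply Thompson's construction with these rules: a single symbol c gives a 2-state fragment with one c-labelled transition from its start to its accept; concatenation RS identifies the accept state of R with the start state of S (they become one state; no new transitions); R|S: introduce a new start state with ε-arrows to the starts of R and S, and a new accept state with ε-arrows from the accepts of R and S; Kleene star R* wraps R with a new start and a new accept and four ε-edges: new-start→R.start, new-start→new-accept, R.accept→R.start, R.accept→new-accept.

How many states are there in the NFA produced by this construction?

16

Recursing over subexpressions:
Each of the 7 symbol leaves contributes a 2-state fragment.
  b|a : 6 states
  ba : 3 states
  ba|a : 7 states
  (ba|a)* : 9 states
  ba(b|a)(ba|a)* : 16 states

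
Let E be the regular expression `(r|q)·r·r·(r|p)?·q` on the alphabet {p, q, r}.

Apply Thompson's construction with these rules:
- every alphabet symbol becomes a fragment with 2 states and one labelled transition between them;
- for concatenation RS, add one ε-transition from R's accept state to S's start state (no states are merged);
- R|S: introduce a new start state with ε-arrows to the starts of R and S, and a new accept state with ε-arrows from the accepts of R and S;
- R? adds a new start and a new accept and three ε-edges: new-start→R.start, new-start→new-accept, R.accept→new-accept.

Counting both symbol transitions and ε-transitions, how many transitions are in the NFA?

By structural recursion:
Each of the 7 symbol leaves contributes 1 transition (1 symbol, 0 ε).
  r|q = 6 transitions (2 symbol, 4 ε)
  r|p = 6 transitions (2 symbol, 4 ε)
  (r|p)? = 9 transitions (2 symbol, 7 ε)
  (r|q)·r·r·(r|p)?·q = 22 transitions (7 symbol, 15 ε)

22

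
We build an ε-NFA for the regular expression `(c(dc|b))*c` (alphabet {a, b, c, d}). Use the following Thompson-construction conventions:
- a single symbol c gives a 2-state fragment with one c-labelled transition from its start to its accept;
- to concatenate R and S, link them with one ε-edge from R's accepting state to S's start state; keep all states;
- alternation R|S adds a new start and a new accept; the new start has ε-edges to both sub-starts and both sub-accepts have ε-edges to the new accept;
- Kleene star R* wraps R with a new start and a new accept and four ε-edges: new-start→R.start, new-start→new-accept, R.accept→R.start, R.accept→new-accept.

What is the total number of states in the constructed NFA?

Recursing over subexpressions:
Each of the 5 symbol leaves contributes a 2-state fragment.
  dc = 4 states
  dc|b = 8 states
  c(dc|b) = 10 states
  (c(dc|b))* = 12 states
  (c(dc|b))*c = 14 states

14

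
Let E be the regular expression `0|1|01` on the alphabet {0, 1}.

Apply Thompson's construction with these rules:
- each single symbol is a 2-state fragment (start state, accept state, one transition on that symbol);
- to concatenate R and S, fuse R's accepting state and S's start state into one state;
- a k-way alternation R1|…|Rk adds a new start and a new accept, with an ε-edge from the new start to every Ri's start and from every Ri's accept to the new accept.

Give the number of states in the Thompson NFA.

9

By structural recursion:
Each of the 4 symbol leaves contributes a 2-state fragment.
  01 — 3 states
  0|1|01 — 9 states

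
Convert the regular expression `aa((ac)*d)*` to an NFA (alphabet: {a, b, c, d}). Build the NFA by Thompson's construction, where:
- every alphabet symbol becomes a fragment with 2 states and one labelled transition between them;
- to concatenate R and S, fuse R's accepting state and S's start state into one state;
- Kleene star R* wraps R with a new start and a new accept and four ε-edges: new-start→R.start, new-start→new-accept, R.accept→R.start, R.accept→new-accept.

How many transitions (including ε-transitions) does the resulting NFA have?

Building bottom-up:
Each of the 5 symbol leaves contributes 1 transition (1 symbol, 0 ε).
  ac = 2 transitions (2 symbol, 0 ε)
  (ac)* = 6 transitions (2 symbol, 4 ε)
  (ac)*d = 7 transitions (3 symbol, 4 ε)
  ((ac)*d)* = 11 transitions (3 symbol, 8 ε)
  aa((ac)*d)* = 13 transitions (5 symbol, 8 ε)

13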